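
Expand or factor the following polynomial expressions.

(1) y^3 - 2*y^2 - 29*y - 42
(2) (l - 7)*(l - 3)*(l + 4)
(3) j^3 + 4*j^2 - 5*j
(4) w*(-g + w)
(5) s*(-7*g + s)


(1) = (y - 7)*(y + 2)*(y + 3)
(2) = l^3 - 6*l^2 - 19*l + 84
(3) = j*(j - 1)*(j + 5)
(4) = -g*w + w^2
(5) = -7*g*s + s^2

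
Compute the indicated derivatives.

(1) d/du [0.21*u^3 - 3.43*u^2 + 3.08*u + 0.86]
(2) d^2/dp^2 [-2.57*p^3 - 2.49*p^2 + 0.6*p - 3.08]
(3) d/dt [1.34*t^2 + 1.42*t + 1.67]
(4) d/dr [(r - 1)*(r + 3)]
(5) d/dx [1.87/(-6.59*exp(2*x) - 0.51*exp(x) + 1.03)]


(1) = 0.63*u^2 - 6.86*u + 3.08
(2) = -15.42*p - 4.98
(3) = 2.68*t + 1.42
(4) = 2*r + 2
(5) = (24.6466*exp(x) + 0.9537)*exp(x)/(6.59*exp(2*x) + 0.51*exp(x) - 1.03)^2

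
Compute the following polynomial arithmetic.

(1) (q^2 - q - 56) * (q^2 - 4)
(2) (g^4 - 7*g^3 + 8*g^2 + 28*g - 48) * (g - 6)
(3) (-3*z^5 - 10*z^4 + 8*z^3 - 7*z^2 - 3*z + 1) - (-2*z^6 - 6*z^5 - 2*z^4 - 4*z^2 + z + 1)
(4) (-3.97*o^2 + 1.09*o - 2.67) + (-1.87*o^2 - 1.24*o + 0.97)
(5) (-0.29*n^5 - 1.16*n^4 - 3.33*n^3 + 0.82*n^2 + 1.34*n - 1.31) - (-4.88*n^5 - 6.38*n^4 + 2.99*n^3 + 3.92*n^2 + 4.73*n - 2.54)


(1) = q^4 - q^3 - 60*q^2 + 4*q + 224
(2) = g^5 - 13*g^4 + 50*g^3 - 20*g^2 - 216*g + 288
(3) = 2*z^6 + 3*z^5 - 8*z^4 + 8*z^3 - 3*z^2 - 4*z
(4) = -5.84*o^2 - 0.15*o - 1.7
(5) = 4.59*n^5 + 5.22*n^4 - 6.32*n^3 - 3.1*n^2 - 3.39*n + 1.23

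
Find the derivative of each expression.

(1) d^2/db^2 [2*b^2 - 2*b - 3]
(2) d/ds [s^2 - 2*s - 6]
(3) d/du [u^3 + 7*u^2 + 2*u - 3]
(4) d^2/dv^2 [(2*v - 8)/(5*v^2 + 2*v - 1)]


(1) = 4
(2) = 2*s - 2
(3) = 3*u^2 + 14*u + 2
(4) = 4*(3*(6 - 5*v)*(5*v^2 + 2*v - 1) + 4*(v - 4)*(5*v + 1)^2)/(5*v^2 + 2*v - 1)^3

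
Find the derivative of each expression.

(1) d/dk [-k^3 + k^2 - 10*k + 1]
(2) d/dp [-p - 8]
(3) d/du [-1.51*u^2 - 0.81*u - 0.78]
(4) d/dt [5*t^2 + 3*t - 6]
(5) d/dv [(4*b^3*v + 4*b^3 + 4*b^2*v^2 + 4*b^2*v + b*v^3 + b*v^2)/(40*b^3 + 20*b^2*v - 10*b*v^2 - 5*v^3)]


(1) = -3*k^2 + 2*k - 10
(2) = -1
(3) = -3.02*u - 0.81
(4) = 10*t + 3
(5) = b*(2*b + 1)/(5*(4*b^2 - 4*b*v + v^2))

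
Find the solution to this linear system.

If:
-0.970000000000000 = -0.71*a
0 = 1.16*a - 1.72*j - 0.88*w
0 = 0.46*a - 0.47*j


Then:
a = 1.37
j = 1.34
w = -0.81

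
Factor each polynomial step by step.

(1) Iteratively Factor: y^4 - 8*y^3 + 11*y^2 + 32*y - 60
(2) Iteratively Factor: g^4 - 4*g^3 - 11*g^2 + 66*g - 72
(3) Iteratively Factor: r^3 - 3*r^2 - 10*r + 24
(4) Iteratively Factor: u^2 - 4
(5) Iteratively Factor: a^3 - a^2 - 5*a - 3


(1) = (y - 2)*(y^3 - 6*y^2 - y + 30) = (y - 3)*(y - 2)*(y^2 - 3*y - 10) = (y - 3)*(y - 2)*(y + 2)*(y - 5)
(2) = (g - 2)*(g^3 - 2*g^2 - 15*g + 36) = (g - 3)*(g - 2)*(g^2 + g - 12) = (g - 3)^2*(g - 2)*(g + 4)
(3) = (r - 2)*(r^2 - r - 12) = (r - 4)*(r - 2)*(r + 3)
(4) = (u - 2)*(u + 2)
(5) = (a - 3)*(a^2 + 2*a + 1) = (a - 3)*(a + 1)*(a + 1)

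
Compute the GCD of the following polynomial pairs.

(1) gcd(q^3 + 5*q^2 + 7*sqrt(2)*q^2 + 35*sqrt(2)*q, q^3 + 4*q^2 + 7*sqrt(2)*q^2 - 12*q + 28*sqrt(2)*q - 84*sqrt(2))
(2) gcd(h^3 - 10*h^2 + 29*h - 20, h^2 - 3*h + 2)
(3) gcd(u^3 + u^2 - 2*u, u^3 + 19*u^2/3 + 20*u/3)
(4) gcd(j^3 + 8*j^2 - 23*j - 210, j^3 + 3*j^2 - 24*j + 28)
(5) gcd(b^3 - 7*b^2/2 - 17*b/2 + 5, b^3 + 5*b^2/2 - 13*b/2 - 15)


(1) = q + 7*sqrt(2)
(2) = gcd((h - 5)*(h - 4)*(h - 1), (h - 2)*(h - 1)) = h - 1
(3) = gcd(u*(u - 1)*(u + 2), u*(u + 4/3)*(u + 5)) = u
(4) = j + 7
(5) = b + 2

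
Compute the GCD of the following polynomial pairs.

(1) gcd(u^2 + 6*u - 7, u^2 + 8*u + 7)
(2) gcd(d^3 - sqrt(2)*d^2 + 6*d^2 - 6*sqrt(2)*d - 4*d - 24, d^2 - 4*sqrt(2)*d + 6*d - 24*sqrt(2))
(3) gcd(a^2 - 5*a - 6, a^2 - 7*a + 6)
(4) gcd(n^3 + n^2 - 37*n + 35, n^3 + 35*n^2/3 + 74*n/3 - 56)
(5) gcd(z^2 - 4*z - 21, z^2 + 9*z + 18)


(1) = gcd((u - 1)*(u + 7), (u + 1)*(u + 7)) = u + 7
(2) = d + 6
(3) = a - 6
(4) = n + 7
(5) = z + 3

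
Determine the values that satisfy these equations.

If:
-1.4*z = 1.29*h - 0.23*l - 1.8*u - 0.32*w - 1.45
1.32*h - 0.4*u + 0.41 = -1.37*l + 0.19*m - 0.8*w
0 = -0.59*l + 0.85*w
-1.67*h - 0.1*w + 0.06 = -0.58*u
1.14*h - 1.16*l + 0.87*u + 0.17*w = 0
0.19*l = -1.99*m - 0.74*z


Then:
h = -0.04
l = -0.26
m = -0.22
u = -0.26
w = -0.18
z = 0.66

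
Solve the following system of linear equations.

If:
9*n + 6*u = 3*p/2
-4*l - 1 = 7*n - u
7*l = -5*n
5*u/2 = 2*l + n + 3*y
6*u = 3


Then:
l = 5/58
n = -7/58
p = 37/29
u = 1/2
y = 139/348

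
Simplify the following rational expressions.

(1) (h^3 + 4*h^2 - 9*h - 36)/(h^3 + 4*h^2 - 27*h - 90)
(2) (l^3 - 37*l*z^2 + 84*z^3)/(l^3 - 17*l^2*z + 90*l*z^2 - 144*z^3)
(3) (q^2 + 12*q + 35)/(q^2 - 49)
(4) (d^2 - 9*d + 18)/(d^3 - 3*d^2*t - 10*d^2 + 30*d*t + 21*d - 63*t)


(1) = (h^2 + h - 12)/(h^2 + h - 30)
(2) = (l^2 + 3*l*z - 28*z^2)/(l^2 - 14*l*z + 48*z^2)
(3) = (q + 5)/(q - 7)
(4) = (6 - d)/(-d^2 + 3*d*t + 7*d - 21*t)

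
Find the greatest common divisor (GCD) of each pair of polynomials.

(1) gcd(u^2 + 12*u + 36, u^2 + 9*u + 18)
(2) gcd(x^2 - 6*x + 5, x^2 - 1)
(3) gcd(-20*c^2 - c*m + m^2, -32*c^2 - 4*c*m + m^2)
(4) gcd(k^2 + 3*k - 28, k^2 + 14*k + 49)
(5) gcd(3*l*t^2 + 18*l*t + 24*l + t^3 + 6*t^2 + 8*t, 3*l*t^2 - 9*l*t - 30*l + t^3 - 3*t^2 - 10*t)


(1) = u + 6
(2) = gcd((x - 5)*(x - 1), (x - 1)*(x + 1)) = x - 1
(3) = 4*c + m
(4) = gcd((k - 4)*(k + 7), (k + 7)^2) = k + 7
(5) = 3*l*t + 6*l + t^2 + 2*t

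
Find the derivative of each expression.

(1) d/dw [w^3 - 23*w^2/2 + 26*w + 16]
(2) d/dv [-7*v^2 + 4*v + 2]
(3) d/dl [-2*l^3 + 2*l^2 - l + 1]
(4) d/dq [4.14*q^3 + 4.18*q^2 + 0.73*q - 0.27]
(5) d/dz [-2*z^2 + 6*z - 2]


(1) = 3*w^2 - 23*w + 26
(2) = 4 - 14*v
(3) = -6*l^2 + 4*l - 1
(4) = 12.42*q^2 + 8.36*q + 0.73
(5) = 6 - 4*z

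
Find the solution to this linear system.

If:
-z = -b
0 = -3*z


Then:
b = 0
z = 0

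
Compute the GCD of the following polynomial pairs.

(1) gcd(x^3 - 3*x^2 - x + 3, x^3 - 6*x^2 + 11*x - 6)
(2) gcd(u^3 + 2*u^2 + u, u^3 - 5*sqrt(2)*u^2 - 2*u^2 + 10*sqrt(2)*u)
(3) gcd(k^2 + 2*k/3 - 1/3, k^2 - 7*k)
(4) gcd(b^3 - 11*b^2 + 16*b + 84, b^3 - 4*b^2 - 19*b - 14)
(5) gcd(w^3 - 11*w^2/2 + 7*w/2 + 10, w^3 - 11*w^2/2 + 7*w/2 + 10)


(1) = x^2 - 4*x + 3
(2) = u
(3) = gcd((k - 1/3)*(k + 1), k*(k - 7)) = 1
(4) = gcd((b - 7)*(b - 6)*(b + 2), (b - 7)*(b + 1)*(b + 2)) = b^2 - 5*b - 14
(5) = gcd((w - 4)*(w - 5/2)*(w + 1), (w - 4)*(w - 5/2)*(w + 1)) = w^3 - 11*w^2/2 + 7*w/2 + 10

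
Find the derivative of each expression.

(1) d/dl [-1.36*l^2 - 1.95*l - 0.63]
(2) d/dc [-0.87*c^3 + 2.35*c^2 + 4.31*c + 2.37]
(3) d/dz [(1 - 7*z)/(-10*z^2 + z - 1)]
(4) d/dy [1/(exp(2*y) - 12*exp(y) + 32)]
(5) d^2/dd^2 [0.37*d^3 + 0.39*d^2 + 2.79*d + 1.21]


(1) = -2.72*l - 1.95
(2) = -2.61*c^2 + 4.7*c + 4.31
(3) = (70*z^2 - 7*z - (7*z - 1)*(20*z - 1) + 7)/(10*z^2 - z + 1)^2
(4) = 2*(6 - exp(y))*exp(y)/(exp(2*y) - 12*exp(y) + 32)^2
(5) = 2.22*d + 0.78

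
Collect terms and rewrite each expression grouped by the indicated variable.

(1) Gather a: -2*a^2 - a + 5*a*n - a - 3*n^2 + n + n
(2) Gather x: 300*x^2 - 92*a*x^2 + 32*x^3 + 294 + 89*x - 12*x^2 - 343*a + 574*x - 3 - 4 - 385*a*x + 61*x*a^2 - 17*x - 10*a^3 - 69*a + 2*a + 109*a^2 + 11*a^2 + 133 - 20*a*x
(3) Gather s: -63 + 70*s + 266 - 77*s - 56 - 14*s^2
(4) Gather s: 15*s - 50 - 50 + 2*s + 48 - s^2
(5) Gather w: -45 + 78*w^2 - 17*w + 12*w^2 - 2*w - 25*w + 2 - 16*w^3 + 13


(1) = -2*a^2 + a*(5*n - 2) - 3*n^2 + 2*n
(2) = -10*a^3 + 120*a^2 - 410*a + 32*x^3 + x^2*(288 - 92*a) + x*(61*a^2 - 405*a + 646) + 420
(3) = -14*s^2 - 7*s + 147
(4) = -s^2 + 17*s - 52
(5) = -16*w^3 + 90*w^2 - 44*w - 30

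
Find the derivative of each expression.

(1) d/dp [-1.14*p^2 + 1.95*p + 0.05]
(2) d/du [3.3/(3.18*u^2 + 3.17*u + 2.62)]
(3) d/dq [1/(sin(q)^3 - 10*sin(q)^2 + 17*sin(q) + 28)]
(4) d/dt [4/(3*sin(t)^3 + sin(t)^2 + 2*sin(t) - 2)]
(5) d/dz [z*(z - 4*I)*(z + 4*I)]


(1) = 1.95 - 2.28*p
(2) = (-20.988*u - 10.461)/(3.18*u^2 + 3.17*u + 2.62)^2
(3) = (-3*sin(q)^2 + 20*sin(q) - 17)*cos(q)/(sin(q)^3 - 10*sin(q)^2 + 17*sin(q) + 28)^2
(4) = 4*(-2*sin(t) + 9*cos(t)^2 - 11)*cos(t)/(3*sin(t)^3 + sin(t)^2 + 2*sin(t) - 2)^2
(5) = 3*z^2 + 16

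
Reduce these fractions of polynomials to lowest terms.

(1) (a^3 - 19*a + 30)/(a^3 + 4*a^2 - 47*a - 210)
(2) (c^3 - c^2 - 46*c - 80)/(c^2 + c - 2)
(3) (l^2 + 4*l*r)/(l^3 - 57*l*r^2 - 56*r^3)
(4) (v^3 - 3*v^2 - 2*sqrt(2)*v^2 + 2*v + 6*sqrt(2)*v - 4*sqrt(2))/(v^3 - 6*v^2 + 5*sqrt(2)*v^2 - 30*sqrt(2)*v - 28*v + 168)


(1) = (a^2 - 5*a + 6)/(a^2 - a - 42)
(2) = (c^2 - 3*c - 40)/(c - 1)
(3) = (-l^2 - 4*l*r)/(-l^3 + 57*l*r^2 + 56*r^3)
(4) = (v^2 - 3*v + 2)/(v^2 + v*(-6 + 7*sqrt(2)) - 42*sqrt(2))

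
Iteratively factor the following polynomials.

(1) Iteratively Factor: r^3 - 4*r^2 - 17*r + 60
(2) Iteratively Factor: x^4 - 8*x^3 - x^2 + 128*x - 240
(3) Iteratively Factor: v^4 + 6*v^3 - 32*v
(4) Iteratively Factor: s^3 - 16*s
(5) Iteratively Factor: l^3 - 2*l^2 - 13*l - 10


(1) = (r - 3)*(r^2 - r - 20) = (r - 5)*(r - 3)*(r + 4)
(2) = (x - 3)*(x^3 - 5*x^2 - 16*x + 80) = (x - 5)*(x - 3)*(x^2 - 16) = (x - 5)*(x - 3)*(x + 4)*(x - 4)
(3) = (v + 4)*(v^3 + 2*v^2 - 8*v) = (v + 4)^2*(v^2 - 2*v) = v*(v + 4)^2*(v - 2)
(4) = (s - 4)*(s^2 + 4*s) = (s - 4)*(s + 4)*(s)
(5) = (l + 1)*(l^2 - 3*l - 10) = (l - 5)*(l + 1)*(l + 2)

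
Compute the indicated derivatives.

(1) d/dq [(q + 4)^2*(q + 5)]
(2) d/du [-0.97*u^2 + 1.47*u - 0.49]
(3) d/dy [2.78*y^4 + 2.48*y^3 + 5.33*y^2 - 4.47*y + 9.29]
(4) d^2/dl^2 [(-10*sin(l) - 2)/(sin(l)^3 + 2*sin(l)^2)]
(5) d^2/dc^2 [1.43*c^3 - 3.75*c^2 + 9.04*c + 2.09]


(1) = (q + 4)*(3*q + 14)
(2) = 1.47 - 1.94*u
(3) = 11.12*y^3 + 7.44*y^2 + 10.66*y - 4.47
(4) = 2*(20*sin(l) + 39 + 12/sin(l) - 56/sin(l)^2 - 72/sin(l)^3 - 24/sin(l)^4)/(sin(l) + 2)^3
(5) = 8.58*c - 7.5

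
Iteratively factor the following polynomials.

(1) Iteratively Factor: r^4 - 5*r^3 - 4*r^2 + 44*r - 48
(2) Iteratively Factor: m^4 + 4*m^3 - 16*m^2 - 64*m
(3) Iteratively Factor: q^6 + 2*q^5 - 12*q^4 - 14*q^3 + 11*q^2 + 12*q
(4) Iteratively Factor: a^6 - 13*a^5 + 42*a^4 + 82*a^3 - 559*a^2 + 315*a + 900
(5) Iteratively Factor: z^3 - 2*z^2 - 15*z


(1) = (r - 2)*(r^3 - 3*r^2 - 10*r + 24) = (r - 4)*(r - 2)*(r^2 + r - 6) = (r - 4)*(r - 2)*(r + 3)*(r - 2)
(2) = (m - 4)*(m^3 + 8*m^2 + 16*m) = (m - 4)*(m + 4)*(m^2 + 4*m) = (m - 4)*(m + 4)^2*(m)
(3) = (q - 3)*(q^5 + 5*q^4 + 3*q^3 - 5*q^2 - 4*q) = (q - 3)*(q + 1)*(q^4 + 4*q^3 - q^2 - 4*q) = (q - 3)*(q + 1)*(q + 4)*(q^3 - q) = q*(q - 3)*(q + 1)*(q + 4)*(q^2 - 1) = q*(q - 3)*(q + 1)^2*(q + 4)*(q - 1)
(4) = (a - 4)*(a^5 - 9*a^4 + 6*a^3 + 106*a^2 - 135*a - 225) = (a - 5)*(a - 4)*(a^4 - 4*a^3 - 14*a^2 + 36*a + 45) = (a - 5)^2*(a - 4)*(a^3 + a^2 - 9*a - 9) = (a - 5)^2*(a - 4)*(a + 1)*(a^2 - 9) = (a - 5)^2*(a - 4)*(a + 1)*(a + 3)*(a - 3)
(5) = (z)*(z^2 - 2*z - 15) = z*(z + 3)*(z - 5)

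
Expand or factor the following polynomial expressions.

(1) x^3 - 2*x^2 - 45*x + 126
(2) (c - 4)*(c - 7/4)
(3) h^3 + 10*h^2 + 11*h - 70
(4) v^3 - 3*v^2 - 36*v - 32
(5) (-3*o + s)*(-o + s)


(1) = (x - 6)*(x - 3)*(x + 7)
(2) = c^2 - 23*c/4 + 7
(3) = (h - 2)*(h + 5)*(h + 7)
(4) = (v - 8)*(v + 1)*(v + 4)
(5) = 3*o^2 - 4*o*s + s^2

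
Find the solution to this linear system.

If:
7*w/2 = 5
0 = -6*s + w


Then:
s = 5/21
w = 10/7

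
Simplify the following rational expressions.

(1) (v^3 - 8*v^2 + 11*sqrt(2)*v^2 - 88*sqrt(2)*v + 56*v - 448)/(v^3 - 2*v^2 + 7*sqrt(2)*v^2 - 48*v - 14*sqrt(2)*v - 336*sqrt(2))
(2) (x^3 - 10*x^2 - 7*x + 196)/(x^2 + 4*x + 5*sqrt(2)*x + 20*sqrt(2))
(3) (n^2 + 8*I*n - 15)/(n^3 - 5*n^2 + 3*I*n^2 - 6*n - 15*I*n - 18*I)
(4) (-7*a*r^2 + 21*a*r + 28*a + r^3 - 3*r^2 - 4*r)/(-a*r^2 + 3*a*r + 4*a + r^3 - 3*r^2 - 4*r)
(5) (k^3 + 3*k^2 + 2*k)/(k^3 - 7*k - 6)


(1) = (v + 4*sqrt(2))/(v + 6)
(2) = (x^2 - 14*x + 49)/(x + 5*sqrt(2))
(3) = (n + 5*I)/(n^2 - 5*n - 6)
(4) = (-7*a + r)/(-a + r)
(5) = k/(k - 3)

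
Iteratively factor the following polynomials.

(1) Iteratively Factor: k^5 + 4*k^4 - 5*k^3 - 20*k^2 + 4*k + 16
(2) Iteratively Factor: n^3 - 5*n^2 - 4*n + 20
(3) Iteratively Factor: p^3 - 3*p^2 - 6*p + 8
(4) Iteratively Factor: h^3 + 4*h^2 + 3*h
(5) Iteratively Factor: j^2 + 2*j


(1) = (k - 1)*(k^4 + 5*k^3 - 20*k - 16) = (k - 1)*(k + 1)*(k^3 + 4*k^2 - 4*k - 16) = (k - 1)*(k + 1)*(k + 4)*(k^2 - 4) = (k - 1)*(k + 1)*(k + 2)*(k + 4)*(k - 2)
(2) = (n - 5)*(n^2 - 4) = (n - 5)*(n - 2)*(n + 2)
(3) = (p + 2)*(p^2 - 5*p + 4) = (p - 4)*(p + 2)*(p - 1)
(4) = (h + 1)*(h^2 + 3*h) = (h + 1)*(h + 3)*(h)
(5) = (j + 2)*(j)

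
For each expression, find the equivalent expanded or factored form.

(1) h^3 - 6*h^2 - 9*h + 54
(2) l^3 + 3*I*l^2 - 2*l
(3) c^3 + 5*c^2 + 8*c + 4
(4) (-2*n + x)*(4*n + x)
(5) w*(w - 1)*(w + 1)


(1) = (h - 6)*(h - 3)*(h + 3)
(2) = l*(l + I)*(l + 2*I)
(3) = (c + 1)*(c + 2)^2
(4) = -8*n^2 + 2*n*x + x^2
(5) = w^3 - w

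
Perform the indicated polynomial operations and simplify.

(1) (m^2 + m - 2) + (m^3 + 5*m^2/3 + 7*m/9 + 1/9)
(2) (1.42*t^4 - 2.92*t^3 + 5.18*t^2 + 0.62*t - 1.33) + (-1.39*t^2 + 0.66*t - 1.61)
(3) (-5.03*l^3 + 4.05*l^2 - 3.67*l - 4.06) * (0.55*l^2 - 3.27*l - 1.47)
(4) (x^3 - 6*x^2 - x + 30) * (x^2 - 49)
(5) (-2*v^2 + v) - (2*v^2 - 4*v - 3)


(1) = m^3 + 8*m^2/3 + 16*m/9 - 17/9
(2) = 1.42*t^4 - 2.92*t^3 + 3.79*t^2 + 1.28*t - 2.94
(3) = -2.7665*l^5 + 18.6756*l^4 - 7.8679*l^3 + 3.8144*l^2 + 18.6711*l + 5.9682
(4) = x^5 - 6*x^4 - 50*x^3 + 324*x^2 + 49*x - 1470
(5) = -4*v^2 + 5*v + 3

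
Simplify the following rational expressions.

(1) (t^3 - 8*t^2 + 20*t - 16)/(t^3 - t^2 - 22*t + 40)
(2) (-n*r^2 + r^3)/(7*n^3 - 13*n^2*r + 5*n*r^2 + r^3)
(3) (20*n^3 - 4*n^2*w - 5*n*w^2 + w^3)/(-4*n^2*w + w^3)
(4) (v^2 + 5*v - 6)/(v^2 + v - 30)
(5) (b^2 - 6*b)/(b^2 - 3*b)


(1) = (t - 2)/(t + 5)
(2) = r^2/(-7*n^2 + 6*n*r + r^2)
(3) = (-5*n + w)/w
(4) = (v - 1)/(v - 5)
(5) = (b - 6)/(b - 3)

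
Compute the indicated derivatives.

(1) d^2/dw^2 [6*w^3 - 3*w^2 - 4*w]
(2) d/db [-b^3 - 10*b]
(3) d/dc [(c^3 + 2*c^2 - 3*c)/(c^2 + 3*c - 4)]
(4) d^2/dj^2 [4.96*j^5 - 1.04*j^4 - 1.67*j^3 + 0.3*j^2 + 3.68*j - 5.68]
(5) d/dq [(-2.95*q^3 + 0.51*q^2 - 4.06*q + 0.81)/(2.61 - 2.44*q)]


(1) = 36*w - 6
(2) = -3*b^2 - 10
(3) = (c^2 + 8*c + 12)/(c^2 + 8*c + 16)
(4) = 99.2*j^3 - 12.48*j^2 - 10.02*j + 0.6
(5) = (14.396*q^3 - 24.3429*q^2 + 2.6622*q - 8.6202)/(5.9536*q^2 - 12.7368*q + 6.8121)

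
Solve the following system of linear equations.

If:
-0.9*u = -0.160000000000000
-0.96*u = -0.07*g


Then:
g = 2.44
u = 0.18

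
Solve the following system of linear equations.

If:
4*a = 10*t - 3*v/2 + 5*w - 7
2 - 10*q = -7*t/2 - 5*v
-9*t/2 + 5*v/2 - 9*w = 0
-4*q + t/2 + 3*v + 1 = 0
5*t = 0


Then:
a = -157/90
q = 1/10
t = 0
v = -1/5
w = -1/18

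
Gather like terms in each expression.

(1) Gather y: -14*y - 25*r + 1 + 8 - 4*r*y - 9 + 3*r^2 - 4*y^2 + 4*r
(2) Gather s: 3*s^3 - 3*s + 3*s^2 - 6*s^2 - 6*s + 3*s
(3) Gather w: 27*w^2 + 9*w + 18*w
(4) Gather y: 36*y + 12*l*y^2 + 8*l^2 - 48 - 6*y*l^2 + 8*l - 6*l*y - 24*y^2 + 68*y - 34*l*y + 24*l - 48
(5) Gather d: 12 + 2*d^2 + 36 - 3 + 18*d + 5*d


(1) = 3*r^2 - 21*r - 4*y^2 + y*(-4*r - 14)
(2) = 3*s^3 - 3*s^2 - 6*s
(3) = 27*w^2 + 27*w
(4) = 8*l^2 + 32*l + y^2*(12*l - 24) + y*(-6*l^2 - 40*l + 104) - 96
(5) = 2*d^2 + 23*d + 45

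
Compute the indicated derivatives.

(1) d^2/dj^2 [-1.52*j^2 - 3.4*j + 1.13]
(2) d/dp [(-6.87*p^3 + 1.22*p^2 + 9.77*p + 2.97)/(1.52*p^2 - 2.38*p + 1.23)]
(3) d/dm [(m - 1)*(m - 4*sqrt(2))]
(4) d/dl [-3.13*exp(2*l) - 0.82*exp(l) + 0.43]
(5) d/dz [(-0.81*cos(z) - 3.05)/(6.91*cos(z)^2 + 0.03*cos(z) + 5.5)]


(1) = -3.04000000000000
(2) = (-10.4424*p^4 + 32.7012*p^3 - 43.1043*p^2 - 6.0276*p + 19.0857)/(2.3104*p^4 - 7.2352*p^3 + 9.4036*p^2 - 5.8548*p + 1.5129)
(3) = 2*m - 4*sqrt(2) - 1
(4) = (-6.26*exp(l) - 0.82)*exp(l)
(5) = (-5.5971*cos(z)^2 - 42.151*cos(z) + 4.3635)*sin(z)/(47.7481*cos(z)^4 + 0.4146*cos(z)^3 + 76.0109*cos(z)^2 + 0.33*cos(z) + 30.25)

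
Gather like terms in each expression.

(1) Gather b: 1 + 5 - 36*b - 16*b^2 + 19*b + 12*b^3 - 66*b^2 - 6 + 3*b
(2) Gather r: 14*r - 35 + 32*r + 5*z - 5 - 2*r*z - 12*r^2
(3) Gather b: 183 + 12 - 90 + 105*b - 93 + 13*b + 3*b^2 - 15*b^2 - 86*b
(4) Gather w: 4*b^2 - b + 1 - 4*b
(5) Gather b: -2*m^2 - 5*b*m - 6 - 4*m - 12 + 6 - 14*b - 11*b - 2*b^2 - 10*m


(1) = 12*b^3 - 82*b^2 - 14*b
(2) = -12*r^2 + r*(46 - 2*z) + 5*z - 40
(3) = -12*b^2 + 32*b + 12
(4) = 4*b^2 - 5*b + 1
(5) = -2*b^2 + b*(-5*m - 25) - 2*m^2 - 14*m - 12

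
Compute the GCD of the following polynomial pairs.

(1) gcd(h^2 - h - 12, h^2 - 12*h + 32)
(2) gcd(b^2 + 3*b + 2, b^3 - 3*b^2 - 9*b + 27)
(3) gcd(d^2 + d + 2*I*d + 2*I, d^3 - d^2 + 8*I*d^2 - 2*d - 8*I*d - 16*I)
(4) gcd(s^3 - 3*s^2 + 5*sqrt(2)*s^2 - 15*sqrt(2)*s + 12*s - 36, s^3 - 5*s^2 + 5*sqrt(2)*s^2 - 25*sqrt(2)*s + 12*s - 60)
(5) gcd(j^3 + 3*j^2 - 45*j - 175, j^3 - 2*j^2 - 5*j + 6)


(1) = h - 4
(2) = gcd((b + 1)*(b + 2), (b - 3)^2*(b + 3)) = 1
(3) = d + 1
(4) = gcd((s - 3)*(s + 2*sqrt(2))*(s + 3*sqrt(2)), (s - 5)*(s + 2*sqrt(2))*(s + 3*sqrt(2))) = s^2 + 5*sqrt(2)*s + 12
(5) = gcd((j - 7)*(j + 5)^2, (j - 3)*(j - 1)*(j + 2)) = 1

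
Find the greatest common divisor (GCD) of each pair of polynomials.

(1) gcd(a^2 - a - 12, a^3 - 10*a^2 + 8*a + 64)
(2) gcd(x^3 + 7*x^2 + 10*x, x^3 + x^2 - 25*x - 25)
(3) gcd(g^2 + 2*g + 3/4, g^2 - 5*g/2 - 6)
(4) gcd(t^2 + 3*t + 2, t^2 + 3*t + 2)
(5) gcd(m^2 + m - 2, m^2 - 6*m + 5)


(1) = gcd((a - 4)*(a + 3), (a - 8)*(a - 4)*(a + 2)) = a - 4
(2) = x + 5
(3) = g + 3/2
(4) = t^2 + 3*t + 2
(5) = gcd((m - 1)*(m + 2), (m - 5)*(m - 1)) = m - 1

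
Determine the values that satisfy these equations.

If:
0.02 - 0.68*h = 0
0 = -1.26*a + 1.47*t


Then:
a = 1.16666666666667*t
h = 0.03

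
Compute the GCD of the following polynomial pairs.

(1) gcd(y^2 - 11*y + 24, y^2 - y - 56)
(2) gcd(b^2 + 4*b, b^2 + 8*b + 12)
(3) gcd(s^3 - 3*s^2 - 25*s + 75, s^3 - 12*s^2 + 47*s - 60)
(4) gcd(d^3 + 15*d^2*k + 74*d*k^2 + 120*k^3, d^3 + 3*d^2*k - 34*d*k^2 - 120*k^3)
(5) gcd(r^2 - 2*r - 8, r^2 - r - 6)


(1) = y - 8
(2) = gcd(b*(b + 4), (b + 2)*(b + 6)) = 1
(3) = s^2 - 8*s + 15
(4) = gcd((d + 4*k)*(d + 5*k)*(d + 6*k), (d - 6*k)*(d + 4*k)*(d + 5*k)) = d^2 + 9*d*k + 20*k^2
(5) = gcd((r - 4)*(r + 2), (r - 3)*(r + 2)) = r + 2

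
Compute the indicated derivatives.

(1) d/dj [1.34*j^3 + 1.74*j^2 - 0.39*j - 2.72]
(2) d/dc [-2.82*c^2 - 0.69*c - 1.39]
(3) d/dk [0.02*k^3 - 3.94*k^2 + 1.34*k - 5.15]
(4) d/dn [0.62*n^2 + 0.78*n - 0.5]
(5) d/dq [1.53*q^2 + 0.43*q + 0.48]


(1) = 4.02*j^2 + 3.48*j - 0.39
(2) = -5.64*c - 0.69
(3) = 0.06*k^2 - 7.88*k + 1.34
(4) = 1.24*n + 0.78
(5) = 3.06*q + 0.43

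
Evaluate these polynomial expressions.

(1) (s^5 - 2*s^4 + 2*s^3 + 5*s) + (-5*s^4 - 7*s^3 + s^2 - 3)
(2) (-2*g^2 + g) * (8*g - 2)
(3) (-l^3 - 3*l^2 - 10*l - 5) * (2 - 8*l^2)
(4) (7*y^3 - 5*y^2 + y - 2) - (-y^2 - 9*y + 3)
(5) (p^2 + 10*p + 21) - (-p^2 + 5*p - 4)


(1) = s^5 - 7*s^4 - 5*s^3 + s^2 + 5*s - 3
(2) = -16*g^3 + 12*g^2 - 2*g
(3) = 8*l^5 + 24*l^4 + 78*l^3 + 34*l^2 - 20*l - 10
(4) = 7*y^3 - 4*y^2 + 10*y - 5
(5) = 2*p^2 + 5*p + 25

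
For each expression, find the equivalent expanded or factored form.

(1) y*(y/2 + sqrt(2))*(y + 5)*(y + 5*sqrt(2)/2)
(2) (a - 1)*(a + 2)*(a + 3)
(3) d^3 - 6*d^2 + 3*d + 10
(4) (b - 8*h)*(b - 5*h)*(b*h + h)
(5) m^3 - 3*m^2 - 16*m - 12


(1) = y^4/2 + 5*y^3/2 + 9*sqrt(2)*y^3/4 + 5*y^2 + 45*sqrt(2)*y^2/4 + 25*y
(2) = a^3 + 4*a^2 + a - 6
(3) = (d - 5)*(d - 2)*(d + 1)
(4) = b^3*h - 13*b^2*h^2 + b^2*h + 40*b*h^3 - 13*b*h^2 + 40*h^3
(5) = (m - 6)*(m + 1)*(m + 2)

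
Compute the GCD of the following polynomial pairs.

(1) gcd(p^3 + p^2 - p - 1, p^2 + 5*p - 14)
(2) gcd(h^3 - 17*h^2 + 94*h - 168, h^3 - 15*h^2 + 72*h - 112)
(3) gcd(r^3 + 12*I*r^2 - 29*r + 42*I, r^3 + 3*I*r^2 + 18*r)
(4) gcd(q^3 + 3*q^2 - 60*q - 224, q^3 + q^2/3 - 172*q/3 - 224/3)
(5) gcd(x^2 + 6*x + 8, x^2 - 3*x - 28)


(1) = 1
(2) = gcd((h - 7)*(h - 6)*(h - 4), (h - 7)*(h - 4)^2) = h^2 - 11*h + 28
(3) = r + 6*I
(4) = q^2 - q - 56
(5) = gcd((x + 2)*(x + 4), (x - 7)*(x + 4)) = x + 4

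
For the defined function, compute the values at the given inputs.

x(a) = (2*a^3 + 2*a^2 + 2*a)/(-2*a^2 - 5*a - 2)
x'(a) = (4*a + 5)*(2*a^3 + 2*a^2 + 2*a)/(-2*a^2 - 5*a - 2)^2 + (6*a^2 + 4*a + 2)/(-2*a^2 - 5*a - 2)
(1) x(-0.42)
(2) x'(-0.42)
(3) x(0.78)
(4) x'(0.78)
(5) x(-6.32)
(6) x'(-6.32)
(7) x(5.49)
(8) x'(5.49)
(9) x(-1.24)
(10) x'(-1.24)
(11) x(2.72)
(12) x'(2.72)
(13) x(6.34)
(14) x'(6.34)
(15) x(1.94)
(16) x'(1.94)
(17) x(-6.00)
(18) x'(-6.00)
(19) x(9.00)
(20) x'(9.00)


(1) = 2.51
(2) = -38.46
(3) = -0.52
(4) = -0.64
(5) = 8.70
(6) = -0.79
(7) = -4.48
(8) = -0.94
(9) = -2.86
(10) = 5.47
(11) = -1.99
(12) = -0.84
(13) = -5.28
(14) = -0.95
(15) = -1.35
(16) = -0.78
(17) = 8.45
(18) = -0.76
(19) = -7.84
(20) = -0.97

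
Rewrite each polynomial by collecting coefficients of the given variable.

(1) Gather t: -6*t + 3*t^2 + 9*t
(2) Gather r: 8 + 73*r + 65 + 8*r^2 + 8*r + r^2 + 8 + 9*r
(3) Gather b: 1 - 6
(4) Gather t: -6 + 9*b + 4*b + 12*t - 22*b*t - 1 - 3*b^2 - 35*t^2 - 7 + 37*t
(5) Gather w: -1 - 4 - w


(1) = 3*t^2 + 3*t
(2) = 9*r^2 + 90*r + 81
(3) = -5
(4) = -3*b^2 + 13*b - 35*t^2 + t*(49 - 22*b) - 14
(5) = -w - 5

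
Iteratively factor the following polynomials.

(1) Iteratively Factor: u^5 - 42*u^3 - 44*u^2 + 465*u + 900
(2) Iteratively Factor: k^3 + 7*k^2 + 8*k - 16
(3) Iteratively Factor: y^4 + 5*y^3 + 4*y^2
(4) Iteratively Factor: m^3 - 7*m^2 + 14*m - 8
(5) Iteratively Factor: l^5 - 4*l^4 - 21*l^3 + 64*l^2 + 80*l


(1) = (u + 3)*(u^4 - 3*u^3 - 33*u^2 + 55*u + 300) = (u - 5)*(u + 3)*(u^3 + 2*u^2 - 23*u - 60) = (u - 5)*(u + 3)*(u + 4)*(u^2 - 2*u - 15) = (u - 5)*(u + 3)^2*(u + 4)*(u - 5)
(2) = (k - 1)*(k^2 + 8*k + 16) = (k - 1)*(k + 4)*(k + 4)
(3) = (y + 4)*(y^3 + y^2) = (y + 1)*(y + 4)*(y^2) = y*(y + 1)*(y + 4)*(y)
(4) = (m - 4)*(m^2 - 3*m + 2) = (m - 4)*(m - 1)*(m - 2)
(5) = (l + 4)*(l^4 - 8*l^3 + 11*l^2 + 20*l) = (l - 5)*(l + 4)*(l^3 - 3*l^2 - 4*l) = (l - 5)*(l + 1)*(l + 4)*(l^2 - 4*l) = l*(l - 5)*(l + 1)*(l + 4)*(l - 4)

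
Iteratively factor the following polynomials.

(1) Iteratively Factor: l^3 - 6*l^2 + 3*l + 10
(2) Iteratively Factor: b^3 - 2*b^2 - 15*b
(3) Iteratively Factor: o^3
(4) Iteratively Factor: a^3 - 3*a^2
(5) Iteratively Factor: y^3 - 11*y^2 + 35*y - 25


(1) = (l - 5)*(l^2 - l - 2) = (l - 5)*(l - 2)*(l + 1)
(2) = (b)*(b^2 - 2*b - 15) = b*(b - 5)*(b + 3)
(3) = (o)*(o^2) = o^2*(o)
(4) = (a)*(a^2 - 3*a) = a^2*(a - 3)
(5) = (y - 1)*(y^2 - 10*y + 25) = (y - 5)*(y - 1)*(y - 5)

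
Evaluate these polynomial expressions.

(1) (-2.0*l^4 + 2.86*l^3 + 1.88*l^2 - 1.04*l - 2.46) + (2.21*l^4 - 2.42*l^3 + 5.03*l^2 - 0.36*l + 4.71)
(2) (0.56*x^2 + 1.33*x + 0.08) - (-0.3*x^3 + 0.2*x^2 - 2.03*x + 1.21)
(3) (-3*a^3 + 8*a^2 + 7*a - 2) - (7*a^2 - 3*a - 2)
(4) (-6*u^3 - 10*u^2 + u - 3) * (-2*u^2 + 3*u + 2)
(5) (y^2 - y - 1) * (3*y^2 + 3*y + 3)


(1) = 0.21*l^4 + 0.44*l^3 + 6.91*l^2 - 1.4*l + 2.25
(2) = 0.3*x^3 + 0.36*x^2 + 3.36*x - 1.13
(3) = -3*a^3 + a^2 + 10*a
(4) = 12*u^5 + 2*u^4 - 44*u^3 - 11*u^2 - 7*u - 6
(5) = 3*y^4 - 3*y^2 - 6*y - 3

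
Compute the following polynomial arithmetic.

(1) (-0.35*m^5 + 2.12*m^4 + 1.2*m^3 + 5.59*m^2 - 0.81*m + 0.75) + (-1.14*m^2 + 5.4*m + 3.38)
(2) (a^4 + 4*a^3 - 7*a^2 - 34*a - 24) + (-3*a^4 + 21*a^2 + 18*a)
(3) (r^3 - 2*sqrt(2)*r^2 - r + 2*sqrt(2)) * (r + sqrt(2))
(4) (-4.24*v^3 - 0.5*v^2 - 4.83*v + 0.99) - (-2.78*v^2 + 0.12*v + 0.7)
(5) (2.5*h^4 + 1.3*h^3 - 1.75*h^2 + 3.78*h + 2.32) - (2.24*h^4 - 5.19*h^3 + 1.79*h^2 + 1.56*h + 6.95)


(1) = -0.35*m^5 + 2.12*m^4 + 1.2*m^3 + 4.45*m^2 + 4.59*m + 4.13
(2) = -2*a^4 + 4*a^3 + 14*a^2 - 16*a - 24
(3) = r^4 - sqrt(2)*r^3 - 5*r^2 + sqrt(2)*r + 4
(4) = -4.24*v^3 + 2.28*v^2 - 4.95*v + 0.29
(5) = 0.26*h^4 + 6.49*h^3 - 3.54*h^2 + 2.22*h - 4.63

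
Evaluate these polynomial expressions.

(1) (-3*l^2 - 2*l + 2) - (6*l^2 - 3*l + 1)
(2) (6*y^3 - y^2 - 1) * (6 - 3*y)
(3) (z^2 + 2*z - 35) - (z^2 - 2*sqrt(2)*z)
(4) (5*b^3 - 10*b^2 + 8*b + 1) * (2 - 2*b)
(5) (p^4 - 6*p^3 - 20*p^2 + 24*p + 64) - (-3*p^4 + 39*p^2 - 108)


(1) = -9*l^2 + l + 1
(2) = -18*y^4 + 39*y^3 - 6*y^2 + 3*y - 6
(3) = 2*z + 2*sqrt(2)*z - 35
(4) = -10*b^4 + 30*b^3 - 36*b^2 + 14*b + 2
(5) = 4*p^4 - 6*p^3 - 59*p^2 + 24*p + 172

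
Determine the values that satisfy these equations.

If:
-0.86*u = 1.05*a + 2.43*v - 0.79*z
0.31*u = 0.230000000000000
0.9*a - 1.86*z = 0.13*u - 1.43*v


Then:
a = 4.9454412837345*z + 1.67295357756288
u = 0.74
v = -1.81181619256018*z - 0.98545916566669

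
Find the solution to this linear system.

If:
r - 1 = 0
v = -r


Then:
r = 1
v = -1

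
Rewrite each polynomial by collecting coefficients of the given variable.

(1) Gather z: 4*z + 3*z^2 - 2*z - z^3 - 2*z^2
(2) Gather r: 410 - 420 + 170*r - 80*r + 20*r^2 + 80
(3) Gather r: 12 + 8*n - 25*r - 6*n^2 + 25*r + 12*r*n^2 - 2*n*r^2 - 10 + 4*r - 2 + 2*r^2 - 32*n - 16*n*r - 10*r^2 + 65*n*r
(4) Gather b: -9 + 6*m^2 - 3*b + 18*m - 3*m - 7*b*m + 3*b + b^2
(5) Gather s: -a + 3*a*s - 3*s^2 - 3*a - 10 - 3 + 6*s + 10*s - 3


(1) = -z^3 + z^2 + 2*z
(2) = 20*r^2 + 90*r + 70
(3) = -6*n^2 - 24*n + r^2*(-2*n - 8) + r*(12*n^2 + 49*n + 4)
(4) = b^2 - 7*b*m + 6*m^2 + 15*m - 9
(5) = -4*a - 3*s^2 + s*(3*a + 16) - 16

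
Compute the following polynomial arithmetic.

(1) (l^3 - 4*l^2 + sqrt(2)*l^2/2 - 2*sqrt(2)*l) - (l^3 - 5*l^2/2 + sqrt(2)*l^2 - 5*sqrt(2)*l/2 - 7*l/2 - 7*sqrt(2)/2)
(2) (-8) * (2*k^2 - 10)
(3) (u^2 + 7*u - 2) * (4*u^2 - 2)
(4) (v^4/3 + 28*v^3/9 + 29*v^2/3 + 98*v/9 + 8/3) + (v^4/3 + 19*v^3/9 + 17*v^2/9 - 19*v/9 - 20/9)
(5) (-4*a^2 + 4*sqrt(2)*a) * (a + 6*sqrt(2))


(1) = -3*l^2/2 - sqrt(2)*l^2/2 + sqrt(2)*l/2 + 7*l/2 + 7*sqrt(2)/2
(2) = 80 - 16*k^2
(3) = 4*u^4 + 28*u^3 - 10*u^2 - 14*u + 4
(4) = 2*v^4/3 + 47*v^3/9 + 104*v^2/9 + 79*v/9 + 4/9
(5) = -4*a^3 - 20*sqrt(2)*a^2 + 48*a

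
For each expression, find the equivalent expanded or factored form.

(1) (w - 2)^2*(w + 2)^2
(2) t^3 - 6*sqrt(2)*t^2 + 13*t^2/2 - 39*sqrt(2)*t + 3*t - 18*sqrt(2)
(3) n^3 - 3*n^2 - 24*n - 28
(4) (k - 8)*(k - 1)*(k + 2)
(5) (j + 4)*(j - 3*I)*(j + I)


(1) = w^4 - 8*w^2 + 16
(2) = (t + 1/2)*(t + 6)*(t - 6*sqrt(2))
(3) = (n - 7)*(n + 2)^2
(4) = k^3 - 7*k^2 - 10*k + 16
(5) = j^3 + 4*j^2 - 2*I*j^2 + 3*j - 8*I*j + 12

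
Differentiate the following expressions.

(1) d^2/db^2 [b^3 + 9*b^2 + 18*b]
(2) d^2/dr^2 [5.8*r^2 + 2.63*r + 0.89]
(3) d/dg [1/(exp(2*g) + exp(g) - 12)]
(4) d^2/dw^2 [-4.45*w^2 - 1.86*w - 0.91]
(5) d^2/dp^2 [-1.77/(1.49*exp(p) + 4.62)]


(1) = 6*b + 18
(2) = 11.6000000000000
(3) = (-2*exp(g) - 1)*exp(g)/(exp(2*g) + exp(g) - 12)^2
(4) = -8.90000000000000
(5) = (12.184326 - 3.929577*exp(p))*exp(p)/(1.49*exp(p) + 4.62)^3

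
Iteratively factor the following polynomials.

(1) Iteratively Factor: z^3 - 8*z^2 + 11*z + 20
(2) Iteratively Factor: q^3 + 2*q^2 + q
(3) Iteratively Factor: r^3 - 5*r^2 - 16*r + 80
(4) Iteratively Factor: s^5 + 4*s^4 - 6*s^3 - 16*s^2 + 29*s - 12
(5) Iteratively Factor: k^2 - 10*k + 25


(1) = (z + 1)*(z^2 - 9*z + 20) = (z - 5)*(z + 1)*(z - 4)
(2) = (q + 1)*(q^2 + q) = q*(q + 1)*(q + 1)
(3) = (r + 4)*(r^2 - 9*r + 20) = (r - 5)*(r + 4)*(r - 4)
(4) = (s - 1)*(s^4 + 5*s^3 - s^2 - 17*s + 12) = (s - 1)*(s + 4)*(s^3 + s^2 - 5*s + 3) = (s - 1)^2*(s + 4)*(s^2 + 2*s - 3) = (s - 1)^3*(s + 4)*(s + 3)
(5) = (k - 5)*(k - 5)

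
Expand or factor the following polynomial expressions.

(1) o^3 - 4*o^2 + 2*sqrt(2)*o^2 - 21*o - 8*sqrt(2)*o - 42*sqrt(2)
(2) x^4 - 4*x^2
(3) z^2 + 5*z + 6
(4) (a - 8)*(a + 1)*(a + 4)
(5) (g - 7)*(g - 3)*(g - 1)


(1) = (o - 7)*(o + 3)*(o + 2*sqrt(2))
(2) = x^2*(x - 2)*(x + 2)
(3) = (z + 2)*(z + 3)
(4) = a^3 - 3*a^2 - 36*a - 32
(5) = g^3 - 11*g^2 + 31*g - 21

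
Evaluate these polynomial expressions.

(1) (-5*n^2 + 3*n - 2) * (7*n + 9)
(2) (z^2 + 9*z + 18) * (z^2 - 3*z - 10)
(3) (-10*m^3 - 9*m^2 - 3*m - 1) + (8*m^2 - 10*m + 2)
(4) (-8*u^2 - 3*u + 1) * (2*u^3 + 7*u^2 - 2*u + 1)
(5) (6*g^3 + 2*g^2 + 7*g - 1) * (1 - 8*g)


(1) = -35*n^3 - 24*n^2 + 13*n - 18
(2) = z^4 + 6*z^3 - 19*z^2 - 144*z - 180
(3) = -10*m^3 - m^2 - 13*m + 1
(4) = -16*u^5 - 62*u^4 - 3*u^3 + 5*u^2 - 5*u + 1
(5) = -48*g^4 - 10*g^3 - 54*g^2 + 15*g - 1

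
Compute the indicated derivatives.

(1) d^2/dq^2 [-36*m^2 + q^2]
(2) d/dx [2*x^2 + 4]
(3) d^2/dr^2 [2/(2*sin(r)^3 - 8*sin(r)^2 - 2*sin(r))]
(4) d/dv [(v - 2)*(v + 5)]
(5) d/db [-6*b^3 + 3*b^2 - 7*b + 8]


(1) = 2
(2) = 4*x
(3) = ((4*sin(r) + cos(r)^2)*(-sin(r) - 9*sin(3*r) + 32*cos(2*r))*sin(r)/4 - 2*(-3*sin(r)^2 + 8*sin(r) + 1)^2*cos(r)^2)/((4*sin(r) + cos(r)^2)^3*sin(r)^3)
(4) = 2*v + 3
(5) = -18*b^2 + 6*b - 7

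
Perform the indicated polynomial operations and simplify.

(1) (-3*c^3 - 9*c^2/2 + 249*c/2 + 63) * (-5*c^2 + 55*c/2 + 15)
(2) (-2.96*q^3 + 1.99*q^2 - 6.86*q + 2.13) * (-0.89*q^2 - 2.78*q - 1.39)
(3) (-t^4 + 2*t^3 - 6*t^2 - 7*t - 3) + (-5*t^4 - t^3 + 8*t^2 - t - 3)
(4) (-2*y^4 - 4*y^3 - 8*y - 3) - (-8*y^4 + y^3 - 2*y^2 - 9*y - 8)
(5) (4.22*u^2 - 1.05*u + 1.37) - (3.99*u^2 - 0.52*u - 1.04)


(1) = 15*c^5 - 60*c^4 - 3165*c^3/4 + 12165*c^2/4 + 3600*c + 945
(2) = 2.6344*q^5 + 6.4577*q^4 + 4.6876*q^3 + 14.409*q^2 + 3.614*q - 2.9607
(3) = -6*t^4 + t^3 + 2*t^2 - 8*t - 6
(4) = 6*y^4 - 5*y^3 + 2*y^2 + y + 5
(5) = 0.23*u^2 - 0.53*u + 2.41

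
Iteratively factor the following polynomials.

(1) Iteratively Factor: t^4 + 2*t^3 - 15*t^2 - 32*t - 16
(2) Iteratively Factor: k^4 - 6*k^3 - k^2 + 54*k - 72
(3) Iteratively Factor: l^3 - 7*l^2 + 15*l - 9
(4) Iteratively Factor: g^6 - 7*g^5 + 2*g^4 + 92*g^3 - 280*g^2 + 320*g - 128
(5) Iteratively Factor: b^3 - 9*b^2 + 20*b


(1) = (t + 4)*(t^3 - 2*t^2 - 7*t - 4) = (t + 1)*(t + 4)*(t^2 - 3*t - 4) = (t - 4)*(t + 1)*(t + 4)*(t + 1)
(2) = (k - 2)*(k^3 - 4*k^2 - 9*k + 36) = (k - 2)*(k + 3)*(k^2 - 7*k + 12) = (k - 3)*(k - 2)*(k + 3)*(k - 4)
(3) = (l - 3)*(l^2 - 4*l + 3) = (l - 3)^2*(l - 1)
(4) = (g - 2)*(g^5 - 5*g^4 - 8*g^3 + 76*g^2 - 128*g + 64) = (g - 2)*(g + 4)*(g^4 - 9*g^3 + 28*g^2 - 36*g + 16) = (g - 2)^2*(g + 4)*(g^3 - 7*g^2 + 14*g - 8) = (g - 2)^3*(g + 4)*(g^2 - 5*g + 4) = (g - 2)^3*(g - 1)*(g + 4)*(g - 4)
(5) = (b)*(b^2 - 9*b + 20) = b*(b - 4)*(b - 5)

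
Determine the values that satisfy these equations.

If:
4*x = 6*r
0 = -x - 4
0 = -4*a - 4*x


Then:
a = 4
r = -8/3
x = -4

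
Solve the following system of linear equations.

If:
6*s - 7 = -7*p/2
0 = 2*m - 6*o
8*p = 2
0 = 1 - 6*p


Then:
No Solution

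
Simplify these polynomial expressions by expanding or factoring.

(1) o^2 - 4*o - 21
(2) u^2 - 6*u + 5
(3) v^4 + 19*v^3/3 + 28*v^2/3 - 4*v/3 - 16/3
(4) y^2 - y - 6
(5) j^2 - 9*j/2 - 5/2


(1) = (o - 7)*(o + 3)
(2) = (u - 5)*(u - 1)
(3) = (v - 2/3)*(v + 1)*(v + 2)*(v + 4)
(4) = (y - 3)*(y + 2)
(5) = (j - 5)*(j + 1/2)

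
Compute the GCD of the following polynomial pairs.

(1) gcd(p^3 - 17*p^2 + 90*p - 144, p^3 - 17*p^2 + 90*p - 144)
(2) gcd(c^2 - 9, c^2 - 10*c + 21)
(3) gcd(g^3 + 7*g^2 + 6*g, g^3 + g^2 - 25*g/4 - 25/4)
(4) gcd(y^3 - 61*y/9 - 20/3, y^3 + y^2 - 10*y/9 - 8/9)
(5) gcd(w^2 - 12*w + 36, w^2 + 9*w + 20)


(1) = p^3 - 17*p^2 + 90*p - 144
(2) = gcd((c - 3)*(c + 3), (c - 7)*(c - 3)) = c - 3
(3) = g + 1
(4) = y + 4/3
(5) = 1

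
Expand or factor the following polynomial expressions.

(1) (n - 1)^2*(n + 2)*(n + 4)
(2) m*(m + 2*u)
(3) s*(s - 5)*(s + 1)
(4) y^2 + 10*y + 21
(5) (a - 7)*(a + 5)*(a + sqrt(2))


(1) = n^4 + 4*n^3 - 3*n^2 - 10*n + 8
(2) = m^2 + 2*m*u
(3) = s^3 - 4*s^2 - 5*s
(4) = (y + 3)*(y + 7)
(5) = a^3 - 2*a^2 + sqrt(2)*a^2 - 35*a - 2*sqrt(2)*a - 35*sqrt(2)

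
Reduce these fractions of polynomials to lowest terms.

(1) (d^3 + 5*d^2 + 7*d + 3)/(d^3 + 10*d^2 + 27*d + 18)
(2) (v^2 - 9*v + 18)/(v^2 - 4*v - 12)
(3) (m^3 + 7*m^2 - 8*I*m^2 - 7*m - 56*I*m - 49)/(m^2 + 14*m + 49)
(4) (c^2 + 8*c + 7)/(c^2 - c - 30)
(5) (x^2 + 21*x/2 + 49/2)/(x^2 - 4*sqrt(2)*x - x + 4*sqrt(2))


(1) = (d + 1)/(d + 6)
(2) = (v - 3)/(v + 2)
(3) = (m^2 - 8*I*m - 7)/(m + 7)
(4) = (c^2 + 8*c + 7)/(c^2 - c - 30)
(5) = (2*x^2 + 21*x + 49)/(2*x^2 + x*(-8*sqrt(2) - 2) + 8*sqrt(2))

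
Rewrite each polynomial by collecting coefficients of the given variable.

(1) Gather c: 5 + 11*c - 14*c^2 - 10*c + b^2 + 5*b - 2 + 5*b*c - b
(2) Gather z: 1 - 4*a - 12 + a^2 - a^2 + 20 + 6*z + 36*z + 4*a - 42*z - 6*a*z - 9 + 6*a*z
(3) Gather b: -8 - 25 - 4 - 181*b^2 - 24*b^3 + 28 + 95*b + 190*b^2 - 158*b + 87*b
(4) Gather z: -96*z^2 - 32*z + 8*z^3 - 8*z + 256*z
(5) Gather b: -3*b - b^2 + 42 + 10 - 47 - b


(1) = b^2 + 4*b - 14*c^2 + c*(5*b + 1) + 3
(2) = 0
(3) = -24*b^3 + 9*b^2 + 24*b - 9
(4) = 8*z^3 - 96*z^2 + 216*z
(5) = -b^2 - 4*b + 5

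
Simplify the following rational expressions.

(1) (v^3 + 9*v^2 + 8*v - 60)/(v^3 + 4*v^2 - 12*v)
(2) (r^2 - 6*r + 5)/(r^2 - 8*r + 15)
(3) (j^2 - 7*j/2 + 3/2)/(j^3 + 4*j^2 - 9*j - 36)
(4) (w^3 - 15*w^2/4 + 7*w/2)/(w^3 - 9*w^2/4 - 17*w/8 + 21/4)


(1) = (v + 5)/v
(2) = (r - 1)/(r - 3)
(3) = (2*j - 1)/(2*j^2 + 14*j + 24)
(4) = 2*w/(2*w + 3)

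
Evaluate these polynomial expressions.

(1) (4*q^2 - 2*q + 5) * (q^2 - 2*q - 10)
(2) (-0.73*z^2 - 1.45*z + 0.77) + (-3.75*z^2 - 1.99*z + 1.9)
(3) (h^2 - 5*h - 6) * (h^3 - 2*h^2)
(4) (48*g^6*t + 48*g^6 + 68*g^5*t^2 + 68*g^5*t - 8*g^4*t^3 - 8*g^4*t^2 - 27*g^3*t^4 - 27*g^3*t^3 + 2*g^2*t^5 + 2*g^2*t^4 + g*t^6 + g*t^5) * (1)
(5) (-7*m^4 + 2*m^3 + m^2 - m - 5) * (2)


(1) = 4*q^4 - 10*q^3 - 31*q^2 + 10*q - 50
(2) = -4.48*z^2 - 3.44*z + 2.67
(3) = h^5 - 7*h^4 + 4*h^3 + 12*h^2
(4) = 48*g^6*t + 48*g^6 + 68*g^5*t^2 + 68*g^5*t - 8*g^4*t^3 - 8*g^4*t^2 - 27*g^3*t^4 - 27*g^3*t^3 + 2*g^2*t^5 + 2*g^2*t^4 + g*t^6 + g*t^5
(5) = -14*m^4 + 4*m^3 + 2*m^2 - 2*m - 10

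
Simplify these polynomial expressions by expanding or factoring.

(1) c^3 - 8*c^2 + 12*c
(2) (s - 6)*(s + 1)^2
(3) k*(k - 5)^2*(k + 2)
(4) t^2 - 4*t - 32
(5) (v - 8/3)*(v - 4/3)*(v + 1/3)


(1) = c*(c - 6)*(c - 2)
(2) = s^3 - 4*s^2 - 11*s - 6
(3) = k^4 - 8*k^3 + 5*k^2 + 50*k
(4) = (t - 8)*(t + 4)
(5) = v^3 - 11*v^2/3 + 20*v/9 + 32/27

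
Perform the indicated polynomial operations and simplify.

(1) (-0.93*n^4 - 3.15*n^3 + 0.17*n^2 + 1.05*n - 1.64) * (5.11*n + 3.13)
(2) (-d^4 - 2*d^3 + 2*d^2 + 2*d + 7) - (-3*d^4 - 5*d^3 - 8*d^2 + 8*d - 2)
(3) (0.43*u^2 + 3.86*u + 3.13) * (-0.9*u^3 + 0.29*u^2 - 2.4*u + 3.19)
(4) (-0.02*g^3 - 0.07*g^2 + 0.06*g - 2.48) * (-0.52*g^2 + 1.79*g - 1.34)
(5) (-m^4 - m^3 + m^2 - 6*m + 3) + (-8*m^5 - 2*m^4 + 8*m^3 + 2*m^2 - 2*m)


(1) = -4.7523*n^5 - 19.0074*n^4 - 8.9908*n^3 + 5.8976*n^2 - 5.0939*n - 5.1332
(2) = 2*d^4 + 3*d^3 + 10*d^2 - 6*d + 9
(3) = -0.387*u^5 - 3.3493*u^4 - 2.7296*u^3 - 6.9846*u^2 + 4.8014*u + 9.9847
(4) = 0.0104*g^5 + 0.0006*g^4 - 0.1297*g^3 + 1.4908*g^2 - 4.5196*g + 3.3232
(5) = -8*m^5 - 3*m^4 + 7*m^3 + 3*m^2 - 8*m + 3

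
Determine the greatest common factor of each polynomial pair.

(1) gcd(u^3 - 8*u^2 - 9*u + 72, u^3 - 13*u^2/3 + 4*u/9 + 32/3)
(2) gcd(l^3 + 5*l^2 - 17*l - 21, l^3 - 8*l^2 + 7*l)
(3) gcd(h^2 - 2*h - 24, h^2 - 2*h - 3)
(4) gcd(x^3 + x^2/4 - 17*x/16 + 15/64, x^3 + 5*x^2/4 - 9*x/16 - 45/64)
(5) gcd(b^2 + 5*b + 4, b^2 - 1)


(1) = u - 3
(2) = gcd((l - 3)*(l + 1)*(l + 7), l*(l - 7)*(l - 1)) = 1
(3) = 1
(4) = x^2 + x/2 - 15/16
(5) = b + 1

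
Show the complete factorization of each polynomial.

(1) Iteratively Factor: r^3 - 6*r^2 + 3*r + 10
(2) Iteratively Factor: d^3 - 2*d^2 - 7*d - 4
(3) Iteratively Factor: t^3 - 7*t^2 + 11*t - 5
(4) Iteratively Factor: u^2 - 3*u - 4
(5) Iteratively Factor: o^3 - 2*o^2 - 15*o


(1) = (r - 5)*(r^2 - r - 2) = (r - 5)*(r + 1)*(r - 2)
(2) = (d - 4)*(d^2 + 2*d + 1) = (d - 4)*(d + 1)*(d + 1)
(3) = (t - 1)*(t^2 - 6*t + 5) = (t - 1)^2*(t - 5)
(4) = (u + 1)*(u - 4)
(5) = (o - 5)*(o^2 + 3*o) = o*(o - 5)*(o + 3)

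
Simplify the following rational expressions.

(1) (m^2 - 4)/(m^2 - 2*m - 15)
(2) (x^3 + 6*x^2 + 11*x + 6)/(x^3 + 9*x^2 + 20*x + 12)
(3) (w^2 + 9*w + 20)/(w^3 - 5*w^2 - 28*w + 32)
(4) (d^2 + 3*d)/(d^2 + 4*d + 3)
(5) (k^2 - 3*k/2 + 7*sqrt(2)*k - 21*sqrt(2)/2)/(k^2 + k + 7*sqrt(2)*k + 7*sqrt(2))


(1) = (m^2 - 4)/(m^2 - 2*m - 15)
(2) = (x + 3)/(x + 6)
(3) = (w + 5)/(w^2 - 9*w + 8)
(4) = d/(d + 1)
(5) = (2*k - 3)/(2*k + 2)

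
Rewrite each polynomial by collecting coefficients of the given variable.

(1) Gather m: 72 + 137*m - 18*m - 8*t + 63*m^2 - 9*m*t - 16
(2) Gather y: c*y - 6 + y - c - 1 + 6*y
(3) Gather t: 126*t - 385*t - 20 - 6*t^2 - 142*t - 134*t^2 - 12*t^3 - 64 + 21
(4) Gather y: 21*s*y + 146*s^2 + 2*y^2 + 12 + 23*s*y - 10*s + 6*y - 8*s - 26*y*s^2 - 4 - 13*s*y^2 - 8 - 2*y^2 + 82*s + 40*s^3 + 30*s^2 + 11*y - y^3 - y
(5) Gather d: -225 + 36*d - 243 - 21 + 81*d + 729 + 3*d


(1) = 63*m^2 + m*(119 - 9*t) - 8*t + 56
(2) = -c + y*(c + 7) - 7
(3) = -12*t^3 - 140*t^2 - 401*t - 63
(4) = 40*s^3 + 176*s^2 - 13*s*y^2 + 64*s - y^3 + y*(-26*s^2 + 44*s + 16)
(5) = 120*d + 240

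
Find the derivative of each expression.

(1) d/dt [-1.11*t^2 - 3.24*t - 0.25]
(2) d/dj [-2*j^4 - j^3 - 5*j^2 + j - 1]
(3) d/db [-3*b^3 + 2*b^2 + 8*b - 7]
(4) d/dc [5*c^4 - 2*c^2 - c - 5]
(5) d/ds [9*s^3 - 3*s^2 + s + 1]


(1) = -2.22*t - 3.24
(2) = -8*j^3 - 3*j^2 - 10*j + 1
(3) = -9*b^2 + 4*b + 8
(4) = 20*c^3 - 4*c - 1
(5) = 27*s^2 - 6*s + 1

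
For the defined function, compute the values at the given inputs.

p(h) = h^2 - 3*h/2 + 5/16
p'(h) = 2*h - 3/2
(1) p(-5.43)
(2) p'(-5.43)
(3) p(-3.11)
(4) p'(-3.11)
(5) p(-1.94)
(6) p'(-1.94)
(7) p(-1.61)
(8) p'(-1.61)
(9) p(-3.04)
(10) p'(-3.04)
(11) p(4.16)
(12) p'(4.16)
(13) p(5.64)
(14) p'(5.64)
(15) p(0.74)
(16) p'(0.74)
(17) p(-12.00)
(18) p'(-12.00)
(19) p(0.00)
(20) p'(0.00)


(1) = 37.94
(2) = -12.36
(3) = 14.65
(4) = -7.72
(5) = 6.99
(6) = -5.38
(7) = 5.32
(8) = -4.72
(9) = 14.11
(10) = -7.58
(11) = 11.38
(12) = 6.82
(13) = 23.66
(14) = 9.78
(15) = -0.25
(16) = -0.02
(17) = 162.31
(18) = -25.50
(19) = 0.31
(20) = -1.50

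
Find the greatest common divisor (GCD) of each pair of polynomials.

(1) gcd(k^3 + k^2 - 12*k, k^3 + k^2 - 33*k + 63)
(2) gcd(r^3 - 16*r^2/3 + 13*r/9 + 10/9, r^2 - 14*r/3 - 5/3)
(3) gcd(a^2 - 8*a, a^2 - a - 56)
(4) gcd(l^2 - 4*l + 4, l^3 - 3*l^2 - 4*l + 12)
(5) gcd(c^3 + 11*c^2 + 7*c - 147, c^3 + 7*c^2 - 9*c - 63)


(1) = gcd(k*(k - 3)*(k + 4), (k - 3)^2*(k + 7)) = k - 3
(2) = gcd((r - 5)*(r - 2/3)*(r + 1/3), (r - 5)*(r + 1/3)) = r^2 - 14*r/3 - 5/3
(3) = gcd(a*(a - 8), (a - 8)*(a + 7)) = a - 8
(4) = gcd((l - 2)^2, (l - 3)*(l - 2)*(l + 2)) = l - 2
(5) = c^2 + 4*c - 21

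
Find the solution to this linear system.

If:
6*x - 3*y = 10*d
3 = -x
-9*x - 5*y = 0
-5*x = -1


Then:
No Solution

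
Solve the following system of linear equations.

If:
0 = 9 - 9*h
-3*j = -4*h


Then:
h = 1
j = 4/3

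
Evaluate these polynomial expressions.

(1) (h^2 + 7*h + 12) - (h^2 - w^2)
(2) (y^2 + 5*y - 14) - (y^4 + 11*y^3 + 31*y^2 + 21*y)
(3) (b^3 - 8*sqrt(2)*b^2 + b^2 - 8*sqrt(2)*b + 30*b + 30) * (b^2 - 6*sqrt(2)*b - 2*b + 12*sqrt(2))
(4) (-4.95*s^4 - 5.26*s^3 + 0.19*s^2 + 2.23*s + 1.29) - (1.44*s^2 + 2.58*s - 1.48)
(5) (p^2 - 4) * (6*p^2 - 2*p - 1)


(1) = 7*h + w^2 + 12
(2) = -y^4 - 11*y^3 - 30*y^2 - 16*y - 14
(3) = b^5 - 14*sqrt(2)*b^4 - b^4 + 14*sqrt(2)*b^3 + 124*b^3 - 152*sqrt(2)*b^2 - 126*b^2 - 252*b + 180*sqrt(2)*b + 360*sqrt(2)
(4) = -4.95*s^4 - 5.26*s^3 - 1.25*s^2 - 0.35*s + 2.77
(5) = 6*p^4 - 2*p^3 - 25*p^2 + 8*p + 4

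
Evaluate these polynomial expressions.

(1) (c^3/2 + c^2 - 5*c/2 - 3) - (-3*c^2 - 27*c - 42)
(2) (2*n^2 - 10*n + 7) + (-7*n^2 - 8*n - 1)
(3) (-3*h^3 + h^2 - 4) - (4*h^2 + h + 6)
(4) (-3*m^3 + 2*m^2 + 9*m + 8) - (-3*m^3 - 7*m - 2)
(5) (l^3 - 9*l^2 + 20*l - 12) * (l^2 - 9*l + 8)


(1) = c^3/2 + 4*c^2 + 49*c/2 + 39
(2) = -5*n^2 - 18*n + 6
(3) = -3*h^3 - 3*h^2 - h - 10
(4) = 2*m^2 + 16*m + 10
(5) = l^5 - 18*l^4 + 109*l^3 - 264*l^2 + 268*l - 96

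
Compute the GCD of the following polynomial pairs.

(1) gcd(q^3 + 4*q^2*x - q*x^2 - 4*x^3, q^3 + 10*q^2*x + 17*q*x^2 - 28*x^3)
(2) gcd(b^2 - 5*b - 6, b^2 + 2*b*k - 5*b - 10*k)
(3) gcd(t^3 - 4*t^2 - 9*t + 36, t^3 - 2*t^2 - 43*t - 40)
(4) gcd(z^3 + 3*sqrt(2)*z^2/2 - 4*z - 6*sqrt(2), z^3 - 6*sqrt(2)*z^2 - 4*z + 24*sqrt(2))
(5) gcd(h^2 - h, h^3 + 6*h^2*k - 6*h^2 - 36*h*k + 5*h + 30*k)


(1) = -q^2 - 3*q*x + 4*x^2
(2) = gcd((b - 6)*(b + 1), (b - 5)*(b + 2*k)) = 1
(3) = 1
(4) = gcd((z - 2)*(z + 2)*(z + 3*sqrt(2)/2), (z - 2)*(z + 2)*(z - 6*sqrt(2))) = z^2 - 4
(5) = gcd(h*(h - 1), (h - 5)*(h - 1)*(h + 6*k)) = h - 1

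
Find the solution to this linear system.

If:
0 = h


Then:
h = 0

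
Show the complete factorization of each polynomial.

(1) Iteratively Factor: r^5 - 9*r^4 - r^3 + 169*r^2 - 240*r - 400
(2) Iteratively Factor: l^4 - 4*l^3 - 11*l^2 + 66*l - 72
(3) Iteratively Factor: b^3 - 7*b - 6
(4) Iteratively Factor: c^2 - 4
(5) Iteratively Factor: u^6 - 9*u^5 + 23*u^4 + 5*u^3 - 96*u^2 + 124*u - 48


(1) = (r - 4)*(r^4 - 5*r^3 - 21*r^2 + 85*r + 100) = (r - 5)*(r - 4)*(r^3 - 21*r - 20) = (r - 5)*(r - 4)*(r + 4)*(r^2 - 4*r - 5) = (r - 5)*(r - 4)*(r + 1)*(r + 4)*(r - 5)
(2) = (l - 3)*(l^3 - l^2 - 14*l + 24) = (l - 3)*(l - 2)*(l^2 + l - 12) = (l - 3)^2*(l - 2)*(l + 4)
(3) = (b + 2)*(b^2 - 2*b - 3) = (b - 3)*(b + 2)*(b + 1)
(4) = (c - 2)*(c + 2)
(5) = (u - 2)*(u^5 - 7*u^4 + 9*u^3 + 23*u^2 - 50*u + 24) = (u - 2)*(u - 1)*(u^4 - 6*u^3 + 3*u^2 + 26*u - 24) = (u - 2)*(u - 1)*(u + 2)*(u^3 - 8*u^2 + 19*u - 12) = (u - 4)*(u - 2)*(u - 1)*(u + 2)*(u^2 - 4*u + 3) = (u - 4)*(u - 3)*(u - 2)*(u - 1)*(u + 2)*(u - 1)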